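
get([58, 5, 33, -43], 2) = 33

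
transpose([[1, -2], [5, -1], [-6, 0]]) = [[1, 5, -6], [-2, -1, 0]]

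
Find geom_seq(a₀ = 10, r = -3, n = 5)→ [10, -30, 90, -270, 810]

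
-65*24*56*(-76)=6639360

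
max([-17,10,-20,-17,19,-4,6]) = 19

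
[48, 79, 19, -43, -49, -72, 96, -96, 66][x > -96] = [48, 79, 19, -43, -49, -72, 96, 66]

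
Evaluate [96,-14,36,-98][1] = -14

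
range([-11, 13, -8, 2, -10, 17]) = 28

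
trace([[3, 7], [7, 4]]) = 7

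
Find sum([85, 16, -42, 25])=85 + 16 + (-42) + 25
= 84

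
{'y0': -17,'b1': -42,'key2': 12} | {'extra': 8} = {'y0': -17, 'b1': -42, 'key2': 12, 'extra': 8}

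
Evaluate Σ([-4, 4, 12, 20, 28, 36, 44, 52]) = (-4) + 4 + 12 + 20 + 28 + 36 + 44 + 52
= 192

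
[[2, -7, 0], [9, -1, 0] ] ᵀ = [[2, 9], [-7, -1], [0, 0]]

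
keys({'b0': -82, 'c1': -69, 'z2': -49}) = ['b0', 'c1', 'z2']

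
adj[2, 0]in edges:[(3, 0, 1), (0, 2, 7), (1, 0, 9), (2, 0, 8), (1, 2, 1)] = 8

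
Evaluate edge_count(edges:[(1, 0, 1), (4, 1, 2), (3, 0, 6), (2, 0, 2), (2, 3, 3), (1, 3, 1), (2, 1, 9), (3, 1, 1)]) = 8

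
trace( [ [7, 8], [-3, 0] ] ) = 7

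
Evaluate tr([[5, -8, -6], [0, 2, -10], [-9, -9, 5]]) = 12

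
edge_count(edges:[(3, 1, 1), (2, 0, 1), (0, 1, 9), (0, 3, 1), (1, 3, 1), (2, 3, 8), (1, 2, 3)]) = 7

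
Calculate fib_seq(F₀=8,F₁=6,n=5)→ F_2 = F_1 + F_0 = 14
F_3 = F_2 + F_1 = 20
F_4 = F_3 + F_2 = 34
= [8, 6, 14, 20, 34]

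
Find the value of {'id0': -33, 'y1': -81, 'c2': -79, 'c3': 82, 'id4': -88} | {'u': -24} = {'id0': -33, 'y1': -81, 'c2': -79, 'c3': 82, 'id4': -88, 'u': -24}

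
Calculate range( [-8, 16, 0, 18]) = 26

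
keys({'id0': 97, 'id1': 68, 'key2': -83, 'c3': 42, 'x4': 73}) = ['id0', 'id1', 'key2', 'c3', 'x4']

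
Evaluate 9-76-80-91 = -238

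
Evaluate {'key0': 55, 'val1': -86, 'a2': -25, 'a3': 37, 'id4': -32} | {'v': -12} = {'key0': 55, 'val1': -86, 'a2': -25, 'a3': 37, 'id4': -32, 'v': -12}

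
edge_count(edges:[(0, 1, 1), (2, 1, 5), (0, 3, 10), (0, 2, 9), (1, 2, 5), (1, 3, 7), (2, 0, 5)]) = 7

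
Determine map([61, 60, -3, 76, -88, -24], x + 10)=[71, 70, 7, 86, -78, -14]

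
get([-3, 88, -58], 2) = -58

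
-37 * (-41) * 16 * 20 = 485440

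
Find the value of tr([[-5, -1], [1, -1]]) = diagonal: (-5) + (-1)
= -6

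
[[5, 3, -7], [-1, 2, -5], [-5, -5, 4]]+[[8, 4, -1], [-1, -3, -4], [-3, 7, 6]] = [[13, 7, -8], [-2, -1, -9], [-8, 2, 10]]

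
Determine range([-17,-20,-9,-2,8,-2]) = 28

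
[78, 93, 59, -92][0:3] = [78, 93, 59]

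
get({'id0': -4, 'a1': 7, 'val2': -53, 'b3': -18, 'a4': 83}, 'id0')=-4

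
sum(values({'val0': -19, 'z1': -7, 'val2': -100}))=(-19) + (-7) + (-100)
= -126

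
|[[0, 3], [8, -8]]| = (0)*(-8) - (3)*(8)
= -24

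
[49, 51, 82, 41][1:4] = [51, 82, 41]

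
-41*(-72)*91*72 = 19341504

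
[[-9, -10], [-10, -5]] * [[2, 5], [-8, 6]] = C[0][0] = (-9)*(2) + (-10)*(-8) = 62
C[0][1] = (-9)*(5) + (-10)*(6) = -105
C[1][0] = (-10)*(2) + (-5)*(-8) = 20
C[1][1] = (-10)*(5) + (-5)*(6) = -80
= [[62, -105], [20, -80]]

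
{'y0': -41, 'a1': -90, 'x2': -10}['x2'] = -10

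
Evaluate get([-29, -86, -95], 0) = -29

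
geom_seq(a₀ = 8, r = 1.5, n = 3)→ a_0 = 8*1.5^0 = 8.0
a_1 = 8*1.5^1 = 12.0
a_2 = 8*1.5^2 = 18.0
= [8.0, 12.0, 18.0]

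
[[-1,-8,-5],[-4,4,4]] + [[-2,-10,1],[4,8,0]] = [[-3, -18, -4], [0, 12, 4]]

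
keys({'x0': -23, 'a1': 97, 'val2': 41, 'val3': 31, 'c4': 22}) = ['x0', 'a1', 'val2', 'val3', 'c4']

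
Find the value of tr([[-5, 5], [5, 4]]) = -1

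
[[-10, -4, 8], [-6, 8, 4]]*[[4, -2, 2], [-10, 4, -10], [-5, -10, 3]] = C[0][0] = (-10)*(4) + (-4)*(-10) + (8)*(-5) = -40
C[0][1] = (-10)*(-2) + (-4)*(4) + (8)*(-10) = -76
C[0][2] = (-10)*(2) + (-4)*(-10) + (8)*(3) = 44
C[1][0] = (-6)*(4) + (8)*(-10) + (4)*(-5) = -124
C[1][1] = (-6)*(-2) + (8)*(4) + (4)*(-10) = 4
C[1][2] = (-6)*(2) + (8)*(-10) + (4)*(3) = -80
= [[-40, -76, 44], [-124, 4, -80]]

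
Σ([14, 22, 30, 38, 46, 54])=14 + 22 + 30 + 38 + 46 + 54
= 204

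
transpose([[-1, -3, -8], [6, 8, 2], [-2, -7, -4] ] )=[[-1, 6, -2], [-3, 8, -7], [-8, 2, -4]]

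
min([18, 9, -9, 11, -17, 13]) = -17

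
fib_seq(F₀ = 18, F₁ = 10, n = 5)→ F_2 = F_1 + F_0 = 28
F_3 = F_2 + F_1 = 38
F_4 = F_3 + F_2 = 66
= [18, 10, 28, 38, 66]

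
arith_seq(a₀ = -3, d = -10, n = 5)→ [-3, -13, -23, -33, -43]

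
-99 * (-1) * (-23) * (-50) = 113850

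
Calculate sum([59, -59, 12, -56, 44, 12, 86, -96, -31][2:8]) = 2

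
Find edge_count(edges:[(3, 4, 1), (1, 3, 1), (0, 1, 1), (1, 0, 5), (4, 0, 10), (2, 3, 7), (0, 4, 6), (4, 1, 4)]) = 8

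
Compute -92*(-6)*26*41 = 588432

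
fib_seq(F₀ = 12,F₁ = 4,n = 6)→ F_2 = F_1 + F_0 = 16
F_3 = F_2 + F_1 = 20
F_4 = F_3 + F_2 = 36
...
= [12, 4, 16, 20, 36, 56]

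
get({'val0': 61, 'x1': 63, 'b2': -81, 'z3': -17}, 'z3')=-17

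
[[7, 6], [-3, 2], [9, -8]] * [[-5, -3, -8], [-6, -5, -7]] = [[-71, -51, -98], [3, -1, 10], [3, 13, -16]]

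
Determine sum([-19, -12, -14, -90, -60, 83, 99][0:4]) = -135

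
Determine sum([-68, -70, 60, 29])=-49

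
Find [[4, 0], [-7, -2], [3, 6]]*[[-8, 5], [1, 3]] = C[0][0] = (4)*(-8) + (0)*(1) = -32
C[0][1] = (4)*(5) + (0)*(3) = 20
C[1][0] = (-7)*(-8) + (-2)*(1) = 54
C[1][1] = (-7)*(5) + (-2)*(3) = -41
C[2][0] = (3)*(-8) + (6)*(1) = -18
C[2][1] = (3)*(5) + (6)*(3) = 33
= [[-32, 20], [54, -41], [-18, 33]]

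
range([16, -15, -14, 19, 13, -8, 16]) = 34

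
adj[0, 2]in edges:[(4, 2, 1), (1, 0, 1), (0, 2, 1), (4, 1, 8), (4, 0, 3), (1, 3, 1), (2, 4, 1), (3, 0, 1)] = 1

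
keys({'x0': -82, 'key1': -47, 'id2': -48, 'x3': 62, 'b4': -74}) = ['x0', 'key1', 'id2', 'x3', 'b4']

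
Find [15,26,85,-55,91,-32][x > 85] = [91]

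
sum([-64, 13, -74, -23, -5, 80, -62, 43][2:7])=slice → [-74, -23, -5, 80, -62]
(-74) + (-23) + (-5) + 80 + (-62)
= -84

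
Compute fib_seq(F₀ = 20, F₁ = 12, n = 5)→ [20, 12, 32, 44, 76]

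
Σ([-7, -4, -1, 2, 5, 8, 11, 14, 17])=(-7) + (-4) + (-1) + 2 + 5 + 8 + 11 + 14 + 17
= 45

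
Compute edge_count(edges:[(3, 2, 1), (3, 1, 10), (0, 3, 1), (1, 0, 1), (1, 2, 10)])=5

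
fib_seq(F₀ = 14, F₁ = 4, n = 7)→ [14, 4, 18, 22, 40, 62, 102]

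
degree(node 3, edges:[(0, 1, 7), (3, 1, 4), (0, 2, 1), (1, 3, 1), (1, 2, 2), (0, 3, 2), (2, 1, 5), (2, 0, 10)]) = 3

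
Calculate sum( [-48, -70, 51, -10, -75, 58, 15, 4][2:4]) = 41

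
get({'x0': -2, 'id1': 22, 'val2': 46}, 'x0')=-2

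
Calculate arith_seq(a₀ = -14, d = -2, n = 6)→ [-14, -16, -18, -20, -22, -24]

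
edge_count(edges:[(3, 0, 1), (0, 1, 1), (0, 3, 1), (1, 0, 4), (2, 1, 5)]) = 5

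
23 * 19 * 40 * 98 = 1713040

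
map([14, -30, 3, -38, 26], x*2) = [28, -60, 6, -76, 52]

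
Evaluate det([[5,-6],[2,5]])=37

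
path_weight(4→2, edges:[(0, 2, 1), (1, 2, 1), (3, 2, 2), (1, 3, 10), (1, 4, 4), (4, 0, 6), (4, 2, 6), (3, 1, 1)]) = w(4→2)=6
= 6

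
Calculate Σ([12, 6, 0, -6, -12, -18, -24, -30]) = -72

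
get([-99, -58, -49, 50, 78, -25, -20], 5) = -25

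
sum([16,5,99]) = 120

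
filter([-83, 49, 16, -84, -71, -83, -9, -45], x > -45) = keep x where x > -45: -83✗, 49✓, 16✓, -84✗, -71✗, -83✗, -9✓, -45✗
= [49, 16, -9]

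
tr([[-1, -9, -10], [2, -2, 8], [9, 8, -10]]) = -13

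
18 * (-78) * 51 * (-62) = 4439448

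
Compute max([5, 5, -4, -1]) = 5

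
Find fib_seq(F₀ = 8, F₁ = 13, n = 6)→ [8, 13, 21, 34, 55, 89]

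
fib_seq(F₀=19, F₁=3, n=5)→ F_2 = F_1 + F_0 = 22
F_3 = F_2 + F_1 = 25
F_4 = F_3 + F_2 = 47
= [19, 3, 22, 25, 47]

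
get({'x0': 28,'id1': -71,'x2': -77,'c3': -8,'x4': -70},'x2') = -77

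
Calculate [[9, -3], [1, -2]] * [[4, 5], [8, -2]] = C[0][0] = (9)*(4) + (-3)*(8) = 12
C[0][1] = (9)*(5) + (-3)*(-2) = 51
C[1][0] = (1)*(4) + (-2)*(8) = -12
C[1][1] = (1)*(5) + (-2)*(-2) = 9
= [[12, 51], [-12, 9]]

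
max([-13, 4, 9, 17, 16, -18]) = 17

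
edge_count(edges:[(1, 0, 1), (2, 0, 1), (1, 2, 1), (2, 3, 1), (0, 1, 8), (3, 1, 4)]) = 6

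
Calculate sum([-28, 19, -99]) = -108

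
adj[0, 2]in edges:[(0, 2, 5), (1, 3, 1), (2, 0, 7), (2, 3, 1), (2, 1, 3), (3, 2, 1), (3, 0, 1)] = 5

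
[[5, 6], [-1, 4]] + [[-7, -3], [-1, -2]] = [[-2, 3], [-2, 2]]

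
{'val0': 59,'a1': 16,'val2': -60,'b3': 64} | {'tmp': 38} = {'val0': 59, 'a1': 16, 'val2': -60, 'b3': 64, 'tmp': 38}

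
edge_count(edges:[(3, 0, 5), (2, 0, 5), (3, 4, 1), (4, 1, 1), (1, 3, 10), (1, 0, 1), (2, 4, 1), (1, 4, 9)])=8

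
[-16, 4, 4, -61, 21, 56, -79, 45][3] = -61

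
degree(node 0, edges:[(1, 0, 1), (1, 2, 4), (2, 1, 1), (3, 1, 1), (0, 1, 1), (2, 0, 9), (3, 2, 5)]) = 3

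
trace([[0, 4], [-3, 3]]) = diagonal: 0 + 3
= 3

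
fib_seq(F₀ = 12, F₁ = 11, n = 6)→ F_2 = F_1 + F_0 = 23
F_3 = F_2 + F_1 = 34
F_4 = F_3 + F_2 = 57
...
= [12, 11, 23, 34, 57, 91]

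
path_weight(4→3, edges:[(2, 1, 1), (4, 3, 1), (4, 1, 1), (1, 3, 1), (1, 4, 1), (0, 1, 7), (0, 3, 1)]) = 1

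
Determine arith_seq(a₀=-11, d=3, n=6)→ [-11, -8, -5, -2, 1, 4]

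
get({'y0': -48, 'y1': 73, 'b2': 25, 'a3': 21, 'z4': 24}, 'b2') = 25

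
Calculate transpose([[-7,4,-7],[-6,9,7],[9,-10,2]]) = [[-7, -6, 9], [4, 9, -10], [-7, 7, 2]]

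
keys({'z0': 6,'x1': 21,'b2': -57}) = ['z0', 'x1', 'b2']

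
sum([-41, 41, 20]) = (-41) + 41 + 20
= 20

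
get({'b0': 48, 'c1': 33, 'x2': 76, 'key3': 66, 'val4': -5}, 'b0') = 48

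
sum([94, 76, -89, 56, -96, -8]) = 94 + 76 + (-89) + 56 + (-96) + (-8)
= 33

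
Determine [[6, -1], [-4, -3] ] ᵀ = [[6, -4], [-1, -3]]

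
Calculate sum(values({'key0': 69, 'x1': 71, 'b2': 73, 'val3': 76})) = 289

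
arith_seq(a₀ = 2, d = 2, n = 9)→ [2, 4, 6, 8, 10, 12, 14, 16, 18]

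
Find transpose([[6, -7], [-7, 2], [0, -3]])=[[6, -7, 0], [-7, 2, -3]]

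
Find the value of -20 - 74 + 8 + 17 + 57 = -12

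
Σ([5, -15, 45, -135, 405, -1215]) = 5 + -15 + 45 + -135 + 405 + -1215
= -910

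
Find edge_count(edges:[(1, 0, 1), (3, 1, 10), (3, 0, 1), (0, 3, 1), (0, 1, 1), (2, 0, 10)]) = 6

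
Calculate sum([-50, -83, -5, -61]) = -199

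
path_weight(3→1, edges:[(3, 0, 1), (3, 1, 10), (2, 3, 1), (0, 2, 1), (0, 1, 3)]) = w(3→1)=10
= 10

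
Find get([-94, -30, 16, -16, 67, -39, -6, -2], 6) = -6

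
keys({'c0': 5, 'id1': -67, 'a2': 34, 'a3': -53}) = ['c0', 'id1', 'a2', 'a3']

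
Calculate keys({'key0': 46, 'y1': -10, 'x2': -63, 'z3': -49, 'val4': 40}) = ['key0', 'y1', 'x2', 'z3', 'val4']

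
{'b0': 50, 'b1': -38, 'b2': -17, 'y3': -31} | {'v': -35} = {'b0': 50, 'b1': -38, 'b2': -17, 'y3': -31, 'v': -35}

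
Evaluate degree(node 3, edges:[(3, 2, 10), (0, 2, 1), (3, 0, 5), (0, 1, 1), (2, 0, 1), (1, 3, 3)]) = incident: (3,2), (3,0), (1,3)
= 3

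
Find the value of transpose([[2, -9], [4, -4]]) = [[2, 4], [-9, -4]]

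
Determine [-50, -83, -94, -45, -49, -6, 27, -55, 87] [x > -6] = [27, 87]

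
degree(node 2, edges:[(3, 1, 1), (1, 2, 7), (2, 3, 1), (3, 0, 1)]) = 2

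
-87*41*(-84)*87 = 26067636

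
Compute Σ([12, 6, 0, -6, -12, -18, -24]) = 12 + 6 + 0 + (-6) + (-12) + (-18) + (-24)
= -42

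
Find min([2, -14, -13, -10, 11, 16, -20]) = -20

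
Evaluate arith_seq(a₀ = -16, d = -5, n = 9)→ a_0 = -16 + 0*-5 = -16
a_1 = -16 + 1*-5 = -21
a_2 = -16 + 2*-5 = -26
...
= [-16, -21, -26, -31, -36, -41, -46, -51, -56]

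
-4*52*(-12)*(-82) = -204672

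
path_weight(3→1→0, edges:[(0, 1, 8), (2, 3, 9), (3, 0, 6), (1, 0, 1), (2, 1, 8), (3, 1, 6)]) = w(3→1)=6 + w(1→0)=1
= 7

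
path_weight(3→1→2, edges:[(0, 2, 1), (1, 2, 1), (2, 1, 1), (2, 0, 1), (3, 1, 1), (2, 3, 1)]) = w(3→1)=1 + w(1→2)=1
= 2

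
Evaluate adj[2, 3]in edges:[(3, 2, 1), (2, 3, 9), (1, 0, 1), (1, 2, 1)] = 9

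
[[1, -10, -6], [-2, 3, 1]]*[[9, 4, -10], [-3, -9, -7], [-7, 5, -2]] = [[81, 64, 72], [-34, -30, -3]]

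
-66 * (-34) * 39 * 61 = 5338476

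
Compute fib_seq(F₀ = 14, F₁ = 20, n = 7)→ F_2 = F_1 + F_0 = 34
F_3 = F_2 + F_1 = 54
F_4 = F_3 + F_2 = 88
...
= [14, 20, 34, 54, 88, 142, 230]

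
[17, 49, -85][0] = 17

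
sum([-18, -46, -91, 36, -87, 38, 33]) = -135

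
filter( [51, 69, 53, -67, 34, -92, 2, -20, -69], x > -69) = [51, 69, 53, -67, 34, 2, -20]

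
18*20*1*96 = 34560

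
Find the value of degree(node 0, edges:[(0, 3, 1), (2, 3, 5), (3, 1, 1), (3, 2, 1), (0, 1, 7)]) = incident: (0,3), (0,1)
= 2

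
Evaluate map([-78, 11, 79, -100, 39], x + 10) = [-68, 21, 89, -90, 49]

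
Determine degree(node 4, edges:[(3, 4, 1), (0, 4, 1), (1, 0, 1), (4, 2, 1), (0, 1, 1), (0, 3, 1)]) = incident: (3,4), (0,4), (4,2)
= 3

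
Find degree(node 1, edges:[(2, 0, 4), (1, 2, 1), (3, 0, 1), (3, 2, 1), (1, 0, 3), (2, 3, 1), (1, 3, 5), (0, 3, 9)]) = 3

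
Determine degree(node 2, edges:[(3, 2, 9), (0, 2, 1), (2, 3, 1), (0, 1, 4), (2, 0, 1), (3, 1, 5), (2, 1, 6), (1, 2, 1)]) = incident: (3,2), (0,2), (2,3), (2,0), (2,1), (1,2)
= 6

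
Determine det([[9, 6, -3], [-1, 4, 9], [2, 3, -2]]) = (1)*(9)*det([[4, 9], [3, -2]]) + (-1)*(6)*det([[-1, 9], [2, -2]]) + (1)*(-3)*det([[-1, 4], [2, 3]])
= -315 + 96 + 33
= -186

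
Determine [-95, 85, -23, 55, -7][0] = -95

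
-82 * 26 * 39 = -83148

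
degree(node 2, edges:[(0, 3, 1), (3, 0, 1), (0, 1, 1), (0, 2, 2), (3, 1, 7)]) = 1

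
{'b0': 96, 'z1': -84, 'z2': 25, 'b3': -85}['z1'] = -84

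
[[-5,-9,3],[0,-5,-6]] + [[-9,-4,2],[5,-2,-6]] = [[-14, -13, 5], [5, -7, -12]]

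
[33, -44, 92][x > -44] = keep x where x > -44: 33✓, -44✗, 92✓
= [33, 92]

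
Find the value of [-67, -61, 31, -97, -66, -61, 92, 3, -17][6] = 92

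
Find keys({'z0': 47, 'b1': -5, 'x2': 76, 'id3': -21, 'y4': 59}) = ['z0', 'b1', 'x2', 'id3', 'y4']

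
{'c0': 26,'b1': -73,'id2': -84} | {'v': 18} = {'c0': 26, 'b1': -73, 'id2': -84, 'v': 18}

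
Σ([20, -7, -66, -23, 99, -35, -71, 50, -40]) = -73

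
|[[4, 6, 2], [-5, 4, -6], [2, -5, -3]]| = (1)*(4)*det([[4, -6], [-5, -3]]) + (-1)*(6)*det([[-5, -6], [2, -3]]) + (1)*(2)*det([[-5, 4], [2, -5]])
= -168 + -162 + 34
= -296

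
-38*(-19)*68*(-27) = -1325592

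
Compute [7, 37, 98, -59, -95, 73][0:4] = [7, 37, 98, -59]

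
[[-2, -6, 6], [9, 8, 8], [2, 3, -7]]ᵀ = [[-2, 9, 2], [-6, 8, 3], [6, 8, -7]]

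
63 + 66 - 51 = 78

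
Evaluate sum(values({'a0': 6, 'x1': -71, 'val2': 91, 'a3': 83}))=109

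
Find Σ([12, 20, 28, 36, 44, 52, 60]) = 252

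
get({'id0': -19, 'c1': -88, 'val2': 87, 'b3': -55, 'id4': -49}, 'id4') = -49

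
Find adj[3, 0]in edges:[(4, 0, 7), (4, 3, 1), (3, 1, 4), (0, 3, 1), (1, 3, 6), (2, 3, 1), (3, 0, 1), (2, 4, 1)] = 1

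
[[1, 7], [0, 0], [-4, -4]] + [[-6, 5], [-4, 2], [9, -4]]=[[-5, 12], [-4, 2], [5, -8]]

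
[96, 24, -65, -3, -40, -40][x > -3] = keep x where x > -3: 96✓, 24✓, -65✗, -3✗, -40✗, -40✗
= [96, 24]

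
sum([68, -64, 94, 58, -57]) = 99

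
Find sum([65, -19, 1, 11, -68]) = -10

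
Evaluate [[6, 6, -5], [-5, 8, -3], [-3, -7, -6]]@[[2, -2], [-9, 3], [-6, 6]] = C[0][0] = (6)*(2) + (6)*(-9) + (-5)*(-6) = -12
C[0][1] = (6)*(-2) + (6)*(3) + (-5)*(6) = -24
C[1][0] = (-5)*(2) + (8)*(-9) + (-3)*(-6) = -64
C[1][1] = (-5)*(-2) + (8)*(3) + (-3)*(6) = 16
C[2][0] = (-3)*(2) + (-7)*(-9) + (-6)*(-6) = 93
C[2][1] = (-3)*(-2) + (-7)*(3) + (-6)*(6) = -51
= [[-12, -24], [-64, 16], [93, -51]]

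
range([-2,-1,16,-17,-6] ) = 33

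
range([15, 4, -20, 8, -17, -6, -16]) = 35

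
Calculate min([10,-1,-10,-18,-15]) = -18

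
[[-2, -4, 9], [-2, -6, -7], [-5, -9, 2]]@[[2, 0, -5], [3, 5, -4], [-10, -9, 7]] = C[0][0] = (-2)*(2) + (-4)*(3) + (9)*(-10) = -106
C[0][1] = (-2)*(0) + (-4)*(5) + (9)*(-9) = -101
C[0][2] = (-2)*(-5) + (-4)*(-4) + (9)*(7) = 89
C[1][0] = (-2)*(2) + (-6)*(3) + (-7)*(-10) = 48
C[1][1] = (-2)*(0) + (-6)*(5) + (-7)*(-9) = 33
C[1][2] = (-2)*(-5) + (-6)*(-4) + (-7)*(7) = -15
... (3 more cells)
= [[-106, -101, 89], [48, 33, -15], [-57, -63, 75]]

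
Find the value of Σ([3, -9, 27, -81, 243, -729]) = -546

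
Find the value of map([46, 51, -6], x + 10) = 46+10=56, 51+10=61, -6+10=4
= [56, 61, 4]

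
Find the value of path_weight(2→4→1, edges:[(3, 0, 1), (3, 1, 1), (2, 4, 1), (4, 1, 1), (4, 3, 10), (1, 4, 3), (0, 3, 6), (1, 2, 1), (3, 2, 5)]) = 2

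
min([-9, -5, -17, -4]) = -17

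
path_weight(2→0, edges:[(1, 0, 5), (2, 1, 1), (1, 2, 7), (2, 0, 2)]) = 2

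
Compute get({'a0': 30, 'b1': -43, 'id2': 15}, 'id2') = 15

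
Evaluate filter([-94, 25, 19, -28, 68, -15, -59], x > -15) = keep x where x > -15: -94✗, 25✓, 19✓, -28✗, 68✓, -15✗, -59✗
= [25, 19, 68]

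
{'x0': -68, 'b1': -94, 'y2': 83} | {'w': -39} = {'x0': -68, 'b1': -94, 'y2': 83, 'w': -39}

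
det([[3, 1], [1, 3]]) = (3)*(3) - (1)*(1)
= 8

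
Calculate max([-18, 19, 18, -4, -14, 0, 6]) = 19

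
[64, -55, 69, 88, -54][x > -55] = [64, 69, 88, -54]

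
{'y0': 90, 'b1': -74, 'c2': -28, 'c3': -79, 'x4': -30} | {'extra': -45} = {'y0': 90, 'b1': -74, 'c2': -28, 'c3': -79, 'x4': -30, 'extra': -45}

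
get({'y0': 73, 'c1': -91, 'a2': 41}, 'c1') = -91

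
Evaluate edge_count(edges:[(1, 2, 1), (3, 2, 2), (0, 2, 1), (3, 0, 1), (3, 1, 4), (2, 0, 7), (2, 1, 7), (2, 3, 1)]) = 8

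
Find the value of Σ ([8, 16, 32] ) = 8 + 16 + 32
= 56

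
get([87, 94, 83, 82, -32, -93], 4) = -32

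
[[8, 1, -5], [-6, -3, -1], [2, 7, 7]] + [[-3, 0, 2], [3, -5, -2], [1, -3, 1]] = [[5, 1, -3], [-3, -8, -3], [3, 4, 8]]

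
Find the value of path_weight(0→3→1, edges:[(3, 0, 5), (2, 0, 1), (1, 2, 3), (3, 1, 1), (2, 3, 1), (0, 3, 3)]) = 4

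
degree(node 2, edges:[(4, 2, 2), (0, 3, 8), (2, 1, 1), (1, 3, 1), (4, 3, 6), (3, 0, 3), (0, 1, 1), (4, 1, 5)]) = 2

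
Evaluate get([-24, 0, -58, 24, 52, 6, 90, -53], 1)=0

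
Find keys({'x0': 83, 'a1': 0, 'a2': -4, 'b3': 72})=['x0', 'a1', 'a2', 'b3']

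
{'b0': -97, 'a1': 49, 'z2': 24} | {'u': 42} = {'b0': -97, 'a1': 49, 'z2': 24, 'u': 42}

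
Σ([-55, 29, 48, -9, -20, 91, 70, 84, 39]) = 277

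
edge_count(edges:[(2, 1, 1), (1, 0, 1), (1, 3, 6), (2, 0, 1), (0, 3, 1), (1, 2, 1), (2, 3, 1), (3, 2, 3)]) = 8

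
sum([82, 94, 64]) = 82 + 94 + 64
= 240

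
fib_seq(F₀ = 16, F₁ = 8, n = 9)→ [16, 8, 24, 32, 56, 88, 144, 232, 376]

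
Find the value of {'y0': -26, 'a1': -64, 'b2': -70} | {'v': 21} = {'y0': -26, 'a1': -64, 'b2': -70, 'v': 21}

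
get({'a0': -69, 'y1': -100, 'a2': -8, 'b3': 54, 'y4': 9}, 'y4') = 9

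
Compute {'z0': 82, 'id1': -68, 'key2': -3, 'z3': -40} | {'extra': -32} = {'z0': 82, 'id1': -68, 'key2': -3, 'z3': -40, 'extra': -32}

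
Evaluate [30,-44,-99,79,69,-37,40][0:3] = [30, -44, -99]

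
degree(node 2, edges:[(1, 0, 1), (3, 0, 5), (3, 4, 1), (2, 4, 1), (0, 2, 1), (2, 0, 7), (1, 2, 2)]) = 4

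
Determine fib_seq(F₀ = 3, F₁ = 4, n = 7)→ F_2 = F_1 + F_0 = 7
F_3 = F_2 + F_1 = 11
F_4 = F_3 + F_2 = 18
...
= [3, 4, 7, 11, 18, 29, 47]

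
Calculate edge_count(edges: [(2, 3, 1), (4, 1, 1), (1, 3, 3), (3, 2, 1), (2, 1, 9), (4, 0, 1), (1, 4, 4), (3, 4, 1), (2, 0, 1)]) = 9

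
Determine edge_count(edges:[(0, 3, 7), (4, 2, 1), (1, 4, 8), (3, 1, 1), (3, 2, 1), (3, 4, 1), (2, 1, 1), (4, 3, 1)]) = 8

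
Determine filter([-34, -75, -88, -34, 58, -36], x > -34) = [58]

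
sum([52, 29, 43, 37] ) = 52 + 29 + 43 + 37
= 161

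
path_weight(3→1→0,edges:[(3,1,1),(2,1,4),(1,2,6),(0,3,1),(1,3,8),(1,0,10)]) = w(3→1)=1 + w(1→0)=10
= 11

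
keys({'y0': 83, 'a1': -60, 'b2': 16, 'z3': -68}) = ['y0', 'a1', 'b2', 'z3']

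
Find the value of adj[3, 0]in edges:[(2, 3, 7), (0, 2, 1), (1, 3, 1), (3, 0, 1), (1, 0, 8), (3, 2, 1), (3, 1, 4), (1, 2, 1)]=1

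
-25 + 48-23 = 0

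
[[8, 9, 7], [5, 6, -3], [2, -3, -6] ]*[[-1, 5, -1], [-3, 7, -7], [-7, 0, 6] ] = C[0][0] = (8)*(-1) + (9)*(-3) + (7)*(-7) = -84
C[0][1] = (8)*(5) + (9)*(7) + (7)*(0) = 103
C[0][2] = (8)*(-1) + (9)*(-7) + (7)*(6) = -29
C[1][0] = (5)*(-1) + (6)*(-3) + (-3)*(-7) = -2
C[1][1] = (5)*(5) + (6)*(7) + (-3)*(0) = 67
C[1][2] = (5)*(-1) + (6)*(-7) + (-3)*(6) = -65
... (3 more cells)
= [[-84, 103, -29], [-2, 67, -65], [49, -11, -17]]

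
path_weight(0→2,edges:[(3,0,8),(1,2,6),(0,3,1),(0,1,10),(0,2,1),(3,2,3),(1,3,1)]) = 1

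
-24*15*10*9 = -32400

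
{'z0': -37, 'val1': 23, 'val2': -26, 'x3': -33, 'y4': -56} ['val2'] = -26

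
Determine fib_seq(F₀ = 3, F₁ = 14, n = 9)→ F_2 = F_1 + F_0 = 17
F_3 = F_2 + F_1 = 31
F_4 = F_3 + F_2 = 48
...
= [3, 14, 17, 31, 48, 79, 127, 206, 333]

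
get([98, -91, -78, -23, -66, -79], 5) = -79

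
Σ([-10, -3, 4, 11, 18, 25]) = (-10) + (-3) + 4 + 11 + 18 + 25
= 45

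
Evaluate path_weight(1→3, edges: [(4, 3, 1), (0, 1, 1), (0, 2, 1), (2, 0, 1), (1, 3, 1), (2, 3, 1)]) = 1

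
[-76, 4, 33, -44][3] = -44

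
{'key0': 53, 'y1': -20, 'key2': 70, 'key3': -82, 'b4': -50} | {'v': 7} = {'key0': 53, 'y1': -20, 'key2': 70, 'key3': -82, 'b4': -50, 'v': 7}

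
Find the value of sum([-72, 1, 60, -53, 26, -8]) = -46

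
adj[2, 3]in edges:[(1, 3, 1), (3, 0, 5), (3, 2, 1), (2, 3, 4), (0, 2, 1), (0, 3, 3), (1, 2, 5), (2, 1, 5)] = 4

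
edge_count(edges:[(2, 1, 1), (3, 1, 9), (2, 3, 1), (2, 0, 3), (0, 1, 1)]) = 5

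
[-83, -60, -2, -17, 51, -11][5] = -11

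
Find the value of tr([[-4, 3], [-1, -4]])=-8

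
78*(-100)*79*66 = -40669200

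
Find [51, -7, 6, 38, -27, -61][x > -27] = [51, -7, 6, 38]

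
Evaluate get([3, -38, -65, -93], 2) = -65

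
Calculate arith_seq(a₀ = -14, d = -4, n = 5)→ a_0 = -14 + 0*-4 = -14
a_1 = -14 + 1*-4 = -18
a_2 = -14 + 2*-4 = -22
...
= [-14, -18, -22, -26, -30]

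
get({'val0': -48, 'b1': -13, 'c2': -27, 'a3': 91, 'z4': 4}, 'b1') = -13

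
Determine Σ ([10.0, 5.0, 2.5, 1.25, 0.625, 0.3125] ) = 10.0 + 5.0 + 2.5 + 1.25 + 0.625 + 0.3125
= 19.6875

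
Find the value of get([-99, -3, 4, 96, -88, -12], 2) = 4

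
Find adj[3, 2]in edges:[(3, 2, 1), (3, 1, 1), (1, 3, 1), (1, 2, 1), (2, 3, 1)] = 1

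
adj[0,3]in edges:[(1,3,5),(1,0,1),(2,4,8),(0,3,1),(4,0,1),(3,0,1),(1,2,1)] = 1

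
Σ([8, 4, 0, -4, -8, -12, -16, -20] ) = 8 + 4 + 0 + (-4) + (-8) + (-12) + (-16) + (-20)
= -48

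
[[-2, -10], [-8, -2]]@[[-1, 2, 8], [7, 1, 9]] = C[0][0] = (-2)*(-1) + (-10)*(7) = -68
C[0][1] = (-2)*(2) + (-10)*(1) = -14
C[0][2] = (-2)*(8) + (-10)*(9) = -106
C[1][0] = (-8)*(-1) + (-2)*(7) = -6
C[1][1] = (-8)*(2) + (-2)*(1) = -18
C[1][2] = (-8)*(8) + (-2)*(9) = -82
= [[-68, -14, -106], [-6, -18, -82]]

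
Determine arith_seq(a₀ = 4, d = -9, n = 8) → a_0 = 4 + 0*-9 = 4
a_1 = 4 + 1*-9 = -5
a_2 = 4 + 2*-9 = -14
...
= [4, -5, -14, -23, -32, -41, -50, -59]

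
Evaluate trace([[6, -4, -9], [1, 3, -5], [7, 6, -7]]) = diagonal: 6 + 3 + (-7)
= 2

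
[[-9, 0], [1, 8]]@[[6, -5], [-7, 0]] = [[-54, 45], [-50, -5]]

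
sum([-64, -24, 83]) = (-64) + (-24) + 83
= -5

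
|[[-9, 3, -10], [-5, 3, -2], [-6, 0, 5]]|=-204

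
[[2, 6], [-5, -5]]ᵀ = [[2, -5], [6, -5]]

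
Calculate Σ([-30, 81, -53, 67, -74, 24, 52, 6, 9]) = (-30) + 81 + (-53) + 67 + (-74) + 24 + 52 + 6 + 9
= 82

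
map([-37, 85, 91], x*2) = -37*2=-74, 85*2=170, 91*2=182
= [-74, 170, 182]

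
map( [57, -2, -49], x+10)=[67, 8, -39]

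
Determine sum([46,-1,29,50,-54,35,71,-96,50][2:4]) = 79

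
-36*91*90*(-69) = 20343960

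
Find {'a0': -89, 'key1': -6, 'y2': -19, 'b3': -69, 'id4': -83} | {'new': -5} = {'a0': -89, 'key1': -6, 'y2': -19, 'b3': -69, 'id4': -83, 'new': -5}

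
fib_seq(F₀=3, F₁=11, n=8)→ [3, 11, 14, 25, 39, 64, 103, 167]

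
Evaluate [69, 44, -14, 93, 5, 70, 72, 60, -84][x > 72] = keep x where x > 72: 69✗, 44✗, -14✗, 93✓, 5✗, 70✗, 72✗, 60✗, -84✗
= [93]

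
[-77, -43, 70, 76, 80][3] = 76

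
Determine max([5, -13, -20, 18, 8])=18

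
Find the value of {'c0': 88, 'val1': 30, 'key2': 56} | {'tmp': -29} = {'c0': 88, 'val1': 30, 'key2': 56, 'tmp': -29}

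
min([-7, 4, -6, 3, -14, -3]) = -14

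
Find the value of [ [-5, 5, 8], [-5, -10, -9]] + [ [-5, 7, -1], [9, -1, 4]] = [[-10, 12, 7], [4, -11, -5]]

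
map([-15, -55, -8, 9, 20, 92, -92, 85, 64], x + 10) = -15+10=-5, -55+10=-45, -8+10=2, 9+10=19, 20+10=30, 92+10=102, -92+10=-82, 85+10=95, 64+10=74
= [-5, -45, 2, 19, 30, 102, -82, 95, 74]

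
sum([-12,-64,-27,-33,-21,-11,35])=(-12) + (-64) + (-27) + (-33) + (-21) + (-11) + 35
= -133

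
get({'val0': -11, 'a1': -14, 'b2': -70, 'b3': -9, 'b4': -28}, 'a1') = -14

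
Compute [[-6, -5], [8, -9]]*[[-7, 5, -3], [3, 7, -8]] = C[0][0] = (-6)*(-7) + (-5)*(3) = 27
C[0][1] = (-6)*(5) + (-5)*(7) = -65
C[0][2] = (-6)*(-3) + (-5)*(-8) = 58
C[1][0] = (8)*(-7) + (-9)*(3) = -83
C[1][1] = (8)*(5) + (-9)*(7) = -23
C[1][2] = (8)*(-3) + (-9)*(-8) = 48
= [[27, -65, 58], [-83, -23, 48]]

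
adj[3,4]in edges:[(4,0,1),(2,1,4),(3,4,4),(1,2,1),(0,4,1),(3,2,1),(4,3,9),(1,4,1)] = 4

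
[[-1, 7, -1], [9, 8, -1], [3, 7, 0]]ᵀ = [[-1, 9, 3], [7, 8, 7], [-1, -1, 0]]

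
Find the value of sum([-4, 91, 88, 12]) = 187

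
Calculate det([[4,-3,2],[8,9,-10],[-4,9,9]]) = 996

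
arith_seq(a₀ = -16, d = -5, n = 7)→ [-16, -21, -26, -31, -36, -41, -46]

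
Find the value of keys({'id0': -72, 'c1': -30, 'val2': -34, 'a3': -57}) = ['id0', 'c1', 'val2', 'a3']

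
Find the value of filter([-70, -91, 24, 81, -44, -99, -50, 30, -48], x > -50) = [24, 81, -44, 30, -48]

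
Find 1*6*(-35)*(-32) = 6720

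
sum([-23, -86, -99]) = (-23) + (-86) + (-99)
= -208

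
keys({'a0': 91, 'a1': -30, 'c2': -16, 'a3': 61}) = ['a0', 'a1', 'c2', 'a3']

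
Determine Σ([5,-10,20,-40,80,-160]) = -105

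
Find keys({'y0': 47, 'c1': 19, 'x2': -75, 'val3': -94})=['y0', 'c1', 'x2', 'val3']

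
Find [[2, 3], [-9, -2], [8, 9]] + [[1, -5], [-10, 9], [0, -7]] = [[3, -2], [-19, 7], [8, 2]]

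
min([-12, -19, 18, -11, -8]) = -19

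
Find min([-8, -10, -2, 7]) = -10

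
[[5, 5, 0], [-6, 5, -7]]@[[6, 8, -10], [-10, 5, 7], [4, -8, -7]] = [[-20, 65, -15], [-114, 33, 144]]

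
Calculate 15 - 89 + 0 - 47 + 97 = -24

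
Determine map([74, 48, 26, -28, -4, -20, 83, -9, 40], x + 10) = [84, 58, 36, -18, 6, -10, 93, 1, 50]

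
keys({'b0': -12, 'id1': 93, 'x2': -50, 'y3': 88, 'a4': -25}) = ['b0', 'id1', 'x2', 'y3', 'a4']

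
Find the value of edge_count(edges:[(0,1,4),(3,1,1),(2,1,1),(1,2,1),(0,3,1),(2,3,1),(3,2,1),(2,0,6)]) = 8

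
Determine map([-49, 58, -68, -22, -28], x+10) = [-39, 68, -58, -12, -18]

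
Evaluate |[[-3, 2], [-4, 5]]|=(-3)*(5) - (2)*(-4)
= -7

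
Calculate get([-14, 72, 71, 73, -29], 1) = 72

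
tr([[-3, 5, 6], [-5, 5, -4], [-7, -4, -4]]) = diagonal: (-3) + 5 + (-4)
= -2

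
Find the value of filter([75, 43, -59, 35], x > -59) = keep x where x > -59: 75✓, 43✓, -59✗, 35✓
= [75, 43, 35]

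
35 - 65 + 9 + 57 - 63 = -27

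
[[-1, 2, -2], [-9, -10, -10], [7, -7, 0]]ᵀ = [[-1, -9, 7], [2, -10, -7], [-2, -10, 0]]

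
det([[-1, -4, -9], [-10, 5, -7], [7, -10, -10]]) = 131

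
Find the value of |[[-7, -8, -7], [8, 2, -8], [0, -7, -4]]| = 584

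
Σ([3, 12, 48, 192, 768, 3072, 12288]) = 3 + 12 + 48 + 192 + 768 + 3072 + 12288
= 16383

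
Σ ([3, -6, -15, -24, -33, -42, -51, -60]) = 3 + (-6) + (-15) + (-24) + (-33) + (-42) + (-51) + (-60)
= -228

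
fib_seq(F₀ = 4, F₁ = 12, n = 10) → [4, 12, 16, 28, 44, 72, 116, 188, 304, 492]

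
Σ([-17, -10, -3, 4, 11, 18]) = 3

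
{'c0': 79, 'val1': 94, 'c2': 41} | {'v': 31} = {'c0': 79, 'val1': 94, 'c2': 41, 'v': 31}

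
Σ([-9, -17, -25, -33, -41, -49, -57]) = -231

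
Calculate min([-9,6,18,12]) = -9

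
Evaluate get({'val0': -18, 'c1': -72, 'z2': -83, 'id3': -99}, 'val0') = -18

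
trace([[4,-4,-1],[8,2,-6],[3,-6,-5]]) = 1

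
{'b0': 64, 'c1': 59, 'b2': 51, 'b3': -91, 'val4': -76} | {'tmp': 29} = {'b0': 64, 'c1': 59, 'b2': 51, 'b3': -91, 'val4': -76, 'tmp': 29}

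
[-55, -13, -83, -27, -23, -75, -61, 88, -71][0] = -55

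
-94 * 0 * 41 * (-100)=0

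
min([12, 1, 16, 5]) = 1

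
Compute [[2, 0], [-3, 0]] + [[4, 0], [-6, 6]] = [[6, 0], [-9, 6]]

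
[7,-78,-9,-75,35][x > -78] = [7, -9, -75, 35]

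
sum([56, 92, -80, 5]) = 73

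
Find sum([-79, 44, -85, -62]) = (-79) + 44 + (-85) + (-62)
= -182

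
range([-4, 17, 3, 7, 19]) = 23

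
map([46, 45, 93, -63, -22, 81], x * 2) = 46*2=92, 45*2=90, 93*2=186, -63*2=-126, -22*2=-44, 81*2=162
= [92, 90, 186, -126, -44, 162]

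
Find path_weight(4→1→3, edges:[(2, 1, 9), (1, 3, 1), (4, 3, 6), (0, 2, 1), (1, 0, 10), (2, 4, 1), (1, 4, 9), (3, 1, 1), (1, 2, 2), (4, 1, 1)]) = w(4→1)=1 + w(1→3)=1
= 2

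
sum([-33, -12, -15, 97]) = (-33) + (-12) + (-15) + 97
= 37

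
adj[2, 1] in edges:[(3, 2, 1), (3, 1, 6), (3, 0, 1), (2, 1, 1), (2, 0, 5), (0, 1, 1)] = 1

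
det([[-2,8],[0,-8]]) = 16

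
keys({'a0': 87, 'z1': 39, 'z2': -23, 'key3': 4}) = ['a0', 'z1', 'z2', 'key3']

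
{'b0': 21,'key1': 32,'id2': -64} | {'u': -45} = {'b0': 21, 'key1': 32, 'id2': -64, 'u': -45}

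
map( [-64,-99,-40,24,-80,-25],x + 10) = -64+10=-54, -99+10=-89, -40+10=-30, 24+10=34, -80+10=-70, -25+10=-15
= [-54, -89, -30, 34, -70, -15]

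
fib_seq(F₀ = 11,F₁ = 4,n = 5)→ F_2 = F_1 + F_0 = 15
F_3 = F_2 + F_1 = 19
F_4 = F_3 + F_2 = 34
= [11, 4, 15, 19, 34]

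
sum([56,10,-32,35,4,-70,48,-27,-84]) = 56 + 10 + (-32) + 35 + 4 + (-70) + 48 + (-27) + (-84)
= -60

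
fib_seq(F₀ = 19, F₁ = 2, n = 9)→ [19, 2, 21, 23, 44, 67, 111, 178, 289]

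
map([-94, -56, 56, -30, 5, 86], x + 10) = [-84, -46, 66, -20, 15, 96]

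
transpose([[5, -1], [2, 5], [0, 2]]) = [[5, 2, 0], [-1, 5, 2]]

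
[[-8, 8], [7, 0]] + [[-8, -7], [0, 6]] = [[-16, 1], [7, 6]]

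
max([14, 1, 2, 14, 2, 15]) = 15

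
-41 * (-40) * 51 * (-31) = -2592840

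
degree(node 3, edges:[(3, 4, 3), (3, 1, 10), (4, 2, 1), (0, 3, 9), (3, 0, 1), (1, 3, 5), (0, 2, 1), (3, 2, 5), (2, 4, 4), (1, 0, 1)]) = incident: (3,4), (3,1), (0,3), (3,0), (1,3), (3,2)
= 6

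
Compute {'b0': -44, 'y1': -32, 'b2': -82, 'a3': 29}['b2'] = -82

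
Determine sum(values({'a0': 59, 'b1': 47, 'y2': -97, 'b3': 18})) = 27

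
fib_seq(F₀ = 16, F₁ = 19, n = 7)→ F_2 = F_1 + F_0 = 35
F_3 = F_2 + F_1 = 54
F_4 = F_3 + F_2 = 89
...
= [16, 19, 35, 54, 89, 143, 232]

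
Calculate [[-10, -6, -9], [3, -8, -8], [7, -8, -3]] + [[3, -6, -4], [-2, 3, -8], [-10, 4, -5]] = [[-7, -12, -13], [1, -5, -16], [-3, -4, -8]]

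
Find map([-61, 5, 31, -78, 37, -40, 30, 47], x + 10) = -61+10=-51, 5+10=15, 31+10=41, -78+10=-68, 37+10=47, -40+10=-30, 30+10=40, 47+10=57
= [-51, 15, 41, -68, 47, -30, 40, 57]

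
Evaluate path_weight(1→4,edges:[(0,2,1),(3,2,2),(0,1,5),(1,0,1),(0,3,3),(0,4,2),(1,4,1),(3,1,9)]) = 1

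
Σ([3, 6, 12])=3 + 6 + 12
= 21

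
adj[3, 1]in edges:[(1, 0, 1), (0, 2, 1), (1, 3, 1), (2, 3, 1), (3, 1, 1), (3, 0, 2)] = 1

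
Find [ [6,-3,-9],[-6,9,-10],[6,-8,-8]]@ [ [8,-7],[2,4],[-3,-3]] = C[0][0] = (6)*(8) + (-3)*(2) + (-9)*(-3) = 69
C[0][1] = (6)*(-7) + (-3)*(4) + (-9)*(-3) = -27
C[1][0] = (-6)*(8) + (9)*(2) + (-10)*(-3) = 0
C[1][1] = (-6)*(-7) + (9)*(4) + (-10)*(-3) = 108
C[2][0] = (6)*(8) + (-8)*(2) + (-8)*(-3) = 56
C[2][1] = (6)*(-7) + (-8)*(4) + (-8)*(-3) = -50
= [[69, -27], [0, 108], [56, -50]]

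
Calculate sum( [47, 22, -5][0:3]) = 64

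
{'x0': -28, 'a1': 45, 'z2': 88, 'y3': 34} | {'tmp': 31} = {'x0': -28, 'a1': 45, 'z2': 88, 'y3': 34, 'tmp': 31}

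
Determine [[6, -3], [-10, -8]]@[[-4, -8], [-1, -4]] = [[-21, -36], [48, 112]]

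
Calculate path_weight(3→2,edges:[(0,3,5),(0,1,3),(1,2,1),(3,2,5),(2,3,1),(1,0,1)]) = 5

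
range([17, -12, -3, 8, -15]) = 32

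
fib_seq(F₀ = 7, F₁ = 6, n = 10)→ [7, 6, 13, 19, 32, 51, 83, 134, 217, 351]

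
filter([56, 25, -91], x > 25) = [56]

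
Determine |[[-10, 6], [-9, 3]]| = 24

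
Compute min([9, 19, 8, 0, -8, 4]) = -8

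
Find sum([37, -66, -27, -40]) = -96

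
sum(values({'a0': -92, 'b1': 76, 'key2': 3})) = -13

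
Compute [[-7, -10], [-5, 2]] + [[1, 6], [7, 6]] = [[-6, -4], [2, 8]]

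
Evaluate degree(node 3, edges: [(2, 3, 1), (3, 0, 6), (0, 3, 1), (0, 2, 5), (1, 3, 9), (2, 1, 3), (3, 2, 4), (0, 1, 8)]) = incident: (2,3), (3,0), (0,3), (1,3), (3,2)
= 5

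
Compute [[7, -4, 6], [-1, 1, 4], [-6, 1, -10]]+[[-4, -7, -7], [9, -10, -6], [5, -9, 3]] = [[3, -11, -1], [8, -9, -2], [-1, -8, -7]]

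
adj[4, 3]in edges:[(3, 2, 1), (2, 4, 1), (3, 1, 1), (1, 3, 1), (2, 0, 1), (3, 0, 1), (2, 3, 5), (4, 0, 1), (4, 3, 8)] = 8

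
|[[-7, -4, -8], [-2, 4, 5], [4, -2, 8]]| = -342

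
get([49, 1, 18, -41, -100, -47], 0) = 49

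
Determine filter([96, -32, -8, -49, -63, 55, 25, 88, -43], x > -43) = [96, -32, -8, 55, 25, 88]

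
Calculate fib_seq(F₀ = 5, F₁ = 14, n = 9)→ [5, 14, 19, 33, 52, 85, 137, 222, 359]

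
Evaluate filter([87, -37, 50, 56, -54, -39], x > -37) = keep x where x > -37: 87✓, -37✗, 50✓, 56✓, -54✗, -39✗
= [87, 50, 56]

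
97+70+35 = 202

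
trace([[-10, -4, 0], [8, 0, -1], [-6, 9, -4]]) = -14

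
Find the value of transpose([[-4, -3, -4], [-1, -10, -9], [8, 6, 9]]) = [[-4, -1, 8], [-3, -10, 6], [-4, -9, 9]]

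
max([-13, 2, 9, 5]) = 9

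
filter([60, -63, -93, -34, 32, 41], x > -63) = keep x where x > -63: 60✓, -63✗, -93✗, -34✓, 32✓, 41✓
= [60, -34, 32, 41]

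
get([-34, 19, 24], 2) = 24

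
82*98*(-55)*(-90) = 39778200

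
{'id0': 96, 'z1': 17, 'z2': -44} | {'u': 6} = {'id0': 96, 'z1': 17, 'z2': -44, 'u': 6}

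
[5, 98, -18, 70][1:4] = [98, -18, 70]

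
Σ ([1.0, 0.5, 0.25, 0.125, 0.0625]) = 1.9375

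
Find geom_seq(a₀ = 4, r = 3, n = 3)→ a_0 = 4*3^0 = 4
a_1 = 4*3^1 = 12
a_2 = 4*3^2 = 36
= [4, 12, 36]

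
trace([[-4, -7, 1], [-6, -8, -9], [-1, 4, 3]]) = diagonal: (-4) + (-8) + 3
= -9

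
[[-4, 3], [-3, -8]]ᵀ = [[-4, -3], [3, -8]]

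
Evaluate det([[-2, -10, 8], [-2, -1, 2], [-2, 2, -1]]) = (1)*(-2)*det([[-1, 2], [2, -1]]) + (-1)*(-10)*det([[-2, 2], [-2, -1]]) + (1)*(8)*det([[-2, -1], [-2, 2]])
= 6 + 60 + -48
= 18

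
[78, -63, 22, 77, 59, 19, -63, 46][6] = -63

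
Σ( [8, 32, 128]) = 8 + 32 + 128
= 168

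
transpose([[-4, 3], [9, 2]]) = [[-4, 9], [3, 2]]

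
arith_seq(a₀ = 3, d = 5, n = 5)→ a_0 = 3 + 0*5 = 3
a_1 = 3 + 1*5 = 8
a_2 = 3 + 2*5 = 13
...
= [3, 8, 13, 18, 23]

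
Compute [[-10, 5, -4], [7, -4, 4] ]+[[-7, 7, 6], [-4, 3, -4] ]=[[-17, 12, 2], [3, -1, 0]]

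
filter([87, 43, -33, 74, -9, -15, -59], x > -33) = [87, 43, 74, -9, -15]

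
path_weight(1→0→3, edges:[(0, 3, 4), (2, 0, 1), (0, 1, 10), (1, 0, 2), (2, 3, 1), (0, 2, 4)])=w(1→0)=2 + w(0→3)=4
= 6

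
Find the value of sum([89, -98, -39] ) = 89 + (-98) + (-39)
= -48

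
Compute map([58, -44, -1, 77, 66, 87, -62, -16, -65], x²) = [3364, 1936, 1, 5929, 4356, 7569, 3844, 256, 4225]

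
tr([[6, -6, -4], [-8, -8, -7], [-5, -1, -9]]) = -11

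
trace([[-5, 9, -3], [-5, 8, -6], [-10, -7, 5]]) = diagonal: (-5) + 8 + 5
= 8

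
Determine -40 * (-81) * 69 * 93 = 20791080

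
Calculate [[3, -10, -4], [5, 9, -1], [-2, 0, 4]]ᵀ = [[3, 5, -2], [-10, 9, 0], [-4, -1, 4]]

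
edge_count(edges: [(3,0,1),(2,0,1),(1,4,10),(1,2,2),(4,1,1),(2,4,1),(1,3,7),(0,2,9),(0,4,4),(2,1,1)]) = 10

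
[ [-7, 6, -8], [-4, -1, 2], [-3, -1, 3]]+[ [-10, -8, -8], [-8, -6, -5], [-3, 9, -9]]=[[-17, -2, -16], [-12, -7, -3], [-6, 8, -6]]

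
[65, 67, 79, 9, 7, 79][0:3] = [65, 67, 79]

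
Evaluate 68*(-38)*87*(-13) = 2922504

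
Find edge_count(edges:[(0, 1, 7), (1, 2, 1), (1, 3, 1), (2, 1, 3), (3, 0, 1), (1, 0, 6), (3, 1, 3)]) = 7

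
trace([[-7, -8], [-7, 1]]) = -6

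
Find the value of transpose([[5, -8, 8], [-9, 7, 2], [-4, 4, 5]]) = [[5, -9, -4], [-8, 7, 4], [8, 2, 5]]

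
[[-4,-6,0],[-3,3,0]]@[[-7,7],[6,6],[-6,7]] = C[0][0] = (-4)*(-7) + (-6)*(6) + (0)*(-6) = -8
C[0][1] = (-4)*(7) + (-6)*(6) + (0)*(7) = -64
C[1][0] = (-3)*(-7) + (3)*(6) + (0)*(-6) = 39
C[1][1] = (-3)*(7) + (3)*(6) + (0)*(7) = -3
= [[-8, -64], [39, -3]]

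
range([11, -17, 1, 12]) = 29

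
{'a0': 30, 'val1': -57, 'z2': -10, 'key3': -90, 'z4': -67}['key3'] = -90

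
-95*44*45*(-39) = 7335900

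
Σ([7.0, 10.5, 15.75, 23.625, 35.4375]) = 7.0 + 10.5 + 15.75 + 23.625 + 35.4375
= 92.3125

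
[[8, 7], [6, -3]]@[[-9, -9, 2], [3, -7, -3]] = C[0][0] = (8)*(-9) + (7)*(3) = -51
C[0][1] = (8)*(-9) + (7)*(-7) = -121
C[0][2] = (8)*(2) + (7)*(-3) = -5
C[1][0] = (6)*(-9) + (-3)*(3) = -63
C[1][1] = (6)*(-9) + (-3)*(-7) = -33
C[1][2] = (6)*(2) + (-3)*(-3) = 21
= [[-51, -121, -5], [-63, -33, 21]]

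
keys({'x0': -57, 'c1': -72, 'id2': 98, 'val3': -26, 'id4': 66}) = ['x0', 'c1', 'id2', 'val3', 'id4']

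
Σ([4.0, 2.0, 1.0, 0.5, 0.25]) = 7.75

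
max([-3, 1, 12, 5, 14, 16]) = 16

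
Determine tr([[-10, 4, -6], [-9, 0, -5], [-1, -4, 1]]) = -9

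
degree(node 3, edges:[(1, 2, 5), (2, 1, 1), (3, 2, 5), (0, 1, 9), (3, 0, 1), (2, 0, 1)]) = 2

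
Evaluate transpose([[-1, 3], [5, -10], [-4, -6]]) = [[-1, 5, -4], [3, -10, -6]]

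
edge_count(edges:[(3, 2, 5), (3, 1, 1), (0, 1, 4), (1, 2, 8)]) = 4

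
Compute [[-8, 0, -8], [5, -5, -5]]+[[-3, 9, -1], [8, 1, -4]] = [[-11, 9, -9], [13, -4, -9]]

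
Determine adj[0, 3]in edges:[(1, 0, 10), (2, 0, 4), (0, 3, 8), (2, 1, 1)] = 8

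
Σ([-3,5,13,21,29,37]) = (-3) + 5 + 13 + 21 + 29 + 37
= 102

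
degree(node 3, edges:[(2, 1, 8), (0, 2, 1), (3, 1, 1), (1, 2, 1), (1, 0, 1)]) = 1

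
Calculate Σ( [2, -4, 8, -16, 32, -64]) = 2 + -4 + 8 + -16 + 32 + -64
= -42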